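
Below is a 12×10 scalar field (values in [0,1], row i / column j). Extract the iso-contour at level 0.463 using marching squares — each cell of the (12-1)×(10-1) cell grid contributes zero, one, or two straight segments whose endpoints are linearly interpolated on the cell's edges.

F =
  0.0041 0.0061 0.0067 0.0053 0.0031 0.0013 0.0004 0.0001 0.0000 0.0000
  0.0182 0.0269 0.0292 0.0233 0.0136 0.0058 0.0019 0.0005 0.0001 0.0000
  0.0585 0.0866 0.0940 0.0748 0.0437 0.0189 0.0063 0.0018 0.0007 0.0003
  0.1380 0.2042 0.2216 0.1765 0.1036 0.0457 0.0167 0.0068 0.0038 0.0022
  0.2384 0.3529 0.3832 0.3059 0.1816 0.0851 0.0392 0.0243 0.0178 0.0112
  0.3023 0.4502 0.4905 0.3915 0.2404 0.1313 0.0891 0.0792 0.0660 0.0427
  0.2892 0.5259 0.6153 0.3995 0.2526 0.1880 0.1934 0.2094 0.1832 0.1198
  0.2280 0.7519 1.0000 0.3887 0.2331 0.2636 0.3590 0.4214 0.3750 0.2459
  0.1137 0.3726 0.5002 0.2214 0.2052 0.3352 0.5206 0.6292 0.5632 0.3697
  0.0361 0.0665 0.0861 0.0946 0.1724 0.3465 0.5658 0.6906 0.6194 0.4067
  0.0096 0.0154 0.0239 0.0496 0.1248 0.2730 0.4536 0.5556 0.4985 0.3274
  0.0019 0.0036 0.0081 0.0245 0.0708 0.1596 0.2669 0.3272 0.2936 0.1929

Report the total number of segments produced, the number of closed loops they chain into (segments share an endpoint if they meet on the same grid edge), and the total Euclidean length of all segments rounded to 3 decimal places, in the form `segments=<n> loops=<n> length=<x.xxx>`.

cell (4,1): code 0100 → (4.744,2.000)–(5.000,1.318)
cell (4,2): code 1000 → (5.000,2.278)–(4.744,2.000)
cell (5,0): code 0100 → (5.169,1.000)–(6.000,0.734)
cell (5,1): code 1110 → (5.000,1.318)–(5.169,1.000)
cell (5,2): code 1001 → (6.000,2.706)–(5.000,2.278)
cell (6,0): code 0110 → (6.000,0.734)–(7.000,0.449)
cell (6,2): code 1001 → (7.000,2.878)–(6.000,2.706)
cell (7,0): code 0010 → (7.000,0.449)–(7.762,1.000)
cell (7,1): code 0111 → (7.762,1.000)–(8.000,1.708)
cell (7,2): code 1001 → (8.000,2.133)–(7.000,2.878)
cell (7,5): code 0100 → (7.644,6.000)–(8.000,5.689)
cell (7,6): code 1100 → (7.200,7.000)–(7.644,6.000)
cell (7,7): code 1100 → (7.468,8.000)–(7.200,7.000)
cell (7,8): code 1000 → (8.000,8.518)–(7.468,8.000)
cell (8,1): code 0010 → (8.000,1.708)–(8.090,2.000)
cell (8,2): code 0001 → (8.090,2.000)–(8.000,2.133)
cell (8,5): code 0110 → (8.000,5.689)–(9.000,5.531)
cell (8,8): code 1001 → (9.000,8.735)–(8.000,8.518)
cell (9,5): code 0010 → (9.000,5.531)–(9.916,6.000)
cell (9,6): code 0111 → (9.916,6.000)–(10.000,6.092)
cell (9,8): code 1001 → (10.000,8.207)–(9.000,8.735)
cell (10,6): code 0010 → (10.000,6.092)–(10.405,7.000)
cell (10,7): code 0011 → (10.405,7.000)–(10.173,8.000)
cell (10,8): code 0001 → (10.173,8.000)–(10.000,8.207)
total: 24 segments, chained into 2 closed loop(s), length Σ = 18.838342

segments=24 loops=2 length=18.838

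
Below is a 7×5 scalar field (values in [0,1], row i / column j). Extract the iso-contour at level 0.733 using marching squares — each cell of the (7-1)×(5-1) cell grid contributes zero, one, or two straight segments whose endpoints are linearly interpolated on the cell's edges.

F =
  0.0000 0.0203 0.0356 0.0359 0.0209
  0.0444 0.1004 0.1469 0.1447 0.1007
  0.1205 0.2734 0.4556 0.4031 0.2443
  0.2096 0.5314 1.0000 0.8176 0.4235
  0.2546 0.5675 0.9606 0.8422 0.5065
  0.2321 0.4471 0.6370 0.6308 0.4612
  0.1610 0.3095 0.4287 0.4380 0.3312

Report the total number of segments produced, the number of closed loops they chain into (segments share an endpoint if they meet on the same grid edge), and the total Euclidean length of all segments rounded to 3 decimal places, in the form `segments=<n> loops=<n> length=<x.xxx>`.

cell (2,1): code 0100 → (2.510,2.000)–(3.000,1.430)
cell (2,2): code 1100 → (2.796,3.000)–(2.510,2.000)
cell (2,3): code 1000 → (3.000,3.215)–(2.796,3.000)
cell (3,1): code 0110 → (3.000,1.430)–(4.000,1.421)
cell (3,3): code 1001 → (4.000,3.325)–(3.000,3.215)
cell (4,1): code 0010 → (4.000,1.421)–(4.703,2.000)
cell (4,2): code 0011 → (4.703,2.000)–(4.517,3.000)
cell (4,3): code 0001 → (4.517,3.000)–(4.000,3.325)
total: 8 segments, chained into 1 closed loop(s), length Σ = 6.633066

segments=8 loops=1 length=6.633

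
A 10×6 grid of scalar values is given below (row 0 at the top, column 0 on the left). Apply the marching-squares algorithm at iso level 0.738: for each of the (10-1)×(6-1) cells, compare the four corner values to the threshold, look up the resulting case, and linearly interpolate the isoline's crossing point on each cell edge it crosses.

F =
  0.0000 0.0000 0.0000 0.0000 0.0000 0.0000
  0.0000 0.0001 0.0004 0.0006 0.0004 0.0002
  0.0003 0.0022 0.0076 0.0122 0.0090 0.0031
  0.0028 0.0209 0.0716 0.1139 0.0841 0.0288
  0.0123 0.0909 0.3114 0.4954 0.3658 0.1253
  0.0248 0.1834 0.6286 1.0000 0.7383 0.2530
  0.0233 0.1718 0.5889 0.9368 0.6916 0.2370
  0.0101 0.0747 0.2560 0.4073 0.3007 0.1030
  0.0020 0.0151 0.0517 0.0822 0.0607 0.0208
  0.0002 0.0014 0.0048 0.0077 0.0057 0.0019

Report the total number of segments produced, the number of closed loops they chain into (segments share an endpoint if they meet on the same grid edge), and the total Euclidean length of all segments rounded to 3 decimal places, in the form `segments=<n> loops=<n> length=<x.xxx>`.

cell (4,2): code 0100 → (4.481,3.000)–(5.000,2.295)
cell (4,3): code 1100 → (4.999,4.000)–(4.481,3.000)
cell (4,4): code 1000 → (5.000,4.001)–(4.999,4.000)
cell (5,2): code 0110 → (5.000,2.295)–(6.000,2.429)
cell (5,3): code 1011 → (6.000,3.811)–(5.006,4.000)
cell (5,4): code 0001 → (5.006,4.000)–(5.000,4.001)
cell (6,2): code 0010 → (6.000,2.429)–(6.375,3.000)
cell (6,3): code 0001 → (6.375,3.000)–(6.000,3.811)
total: 8 segments, chained into 1 closed loop(s), length Σ = 5.607369

segments=8 loops=1 length=5.607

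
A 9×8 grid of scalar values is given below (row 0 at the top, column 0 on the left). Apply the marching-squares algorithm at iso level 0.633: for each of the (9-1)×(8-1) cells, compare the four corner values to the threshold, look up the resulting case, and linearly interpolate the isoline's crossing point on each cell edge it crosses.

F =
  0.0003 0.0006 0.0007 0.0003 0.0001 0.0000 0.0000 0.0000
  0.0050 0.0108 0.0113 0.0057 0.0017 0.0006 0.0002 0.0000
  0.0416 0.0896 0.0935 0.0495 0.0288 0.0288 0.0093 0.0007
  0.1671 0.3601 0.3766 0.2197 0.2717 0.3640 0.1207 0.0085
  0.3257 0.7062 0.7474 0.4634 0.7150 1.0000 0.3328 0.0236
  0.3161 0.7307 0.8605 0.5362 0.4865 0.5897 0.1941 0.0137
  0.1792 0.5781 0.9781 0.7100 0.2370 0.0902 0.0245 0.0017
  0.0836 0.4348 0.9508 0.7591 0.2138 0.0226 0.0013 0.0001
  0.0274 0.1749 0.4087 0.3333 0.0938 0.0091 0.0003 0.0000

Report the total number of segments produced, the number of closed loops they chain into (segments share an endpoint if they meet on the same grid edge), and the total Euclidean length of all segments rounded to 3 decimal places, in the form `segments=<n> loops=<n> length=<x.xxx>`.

segments=20 loops=2 length=15.229

cell (3,0): code 0100 → (3.789,1.000)–(4.000,0.808)
cell (3,1): code 1100 → (3.691,2.000)–(3.789,1.000)
cell (3,2): code 1000 → (4.000,2.403)–(3.691,2.000)
cell (3,3): code 0100 → (3.815,4.000)–(4.000,3.674)
cell (3,4): code 1100 → (3.423,5.000)–(3.815,4.000)
cell (3,5): code 1000 → (4.000,5.550)–(3.423,5.000)
cell (4,0): code 0110 → (4.000,0.808)–(5.000,0.764)
cell (4,2): code 1001 → (5.000,2.702)–(4.000,2.403)
cell (4,3): code 0010 → (4.000,3.674)–(4.359,4.000)
cell (4,4): code 0011 → (4.359,4.000)–(4.894,5.000)
cell (4,5): code 0001 → (4.894,5.000)–(4.000,5.550)
cell (5,0): code 0010 → (5.000,0.764)–(5.640,1.000)
cell (5,1): code 0111 → (5.640,1.000)–(6.000,1.137)
cell (5,2): code 1101 → (5.557,3.000)–(5.000,2.702)
cell (5,3): code 1000 → (6.000,3.163)–(5.557,3.000)
cell (6,1): code 0110 → (6.000,1.137)–(7.000,1.384)
cell (6,3): code 1001 → (7.000,3.231)–(6.000,3.163)
cell (7,1): code 0010 → (7.000,1.384)–(7.586,2.000)
cell (7,2): code 0011 → (7.586,2.000)–(7.296,3.000)
cell (7,3): code 0001 → (7.296,3.000)–(7.000,3.231)
total: 20 segments, chained into 2 closed loop(s), length Σ = 15.228700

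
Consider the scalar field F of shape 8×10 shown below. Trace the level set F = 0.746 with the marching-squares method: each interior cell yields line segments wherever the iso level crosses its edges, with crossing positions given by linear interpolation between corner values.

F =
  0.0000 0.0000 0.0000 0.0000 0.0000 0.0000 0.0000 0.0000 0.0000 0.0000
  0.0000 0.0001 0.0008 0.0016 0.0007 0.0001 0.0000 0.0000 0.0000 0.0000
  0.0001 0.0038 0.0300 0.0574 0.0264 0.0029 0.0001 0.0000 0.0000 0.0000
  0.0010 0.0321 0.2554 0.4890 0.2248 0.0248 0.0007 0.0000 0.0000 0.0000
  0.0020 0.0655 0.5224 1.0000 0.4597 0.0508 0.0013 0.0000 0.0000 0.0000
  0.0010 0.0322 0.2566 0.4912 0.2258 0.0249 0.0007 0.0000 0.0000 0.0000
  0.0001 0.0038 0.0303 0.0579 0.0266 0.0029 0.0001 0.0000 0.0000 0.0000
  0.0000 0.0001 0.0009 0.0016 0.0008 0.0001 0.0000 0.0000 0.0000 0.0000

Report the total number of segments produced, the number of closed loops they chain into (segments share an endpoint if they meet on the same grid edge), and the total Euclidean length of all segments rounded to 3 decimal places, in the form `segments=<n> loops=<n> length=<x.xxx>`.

cell (3,2): code 0100 → (3.503,3.000)–(4.000,2.468)
cell (3,3): code 1000 → (4.000,3.470)–(3.503,3.000)
cell (4,2): code 0010 → (4.000,2.468)–(4.499,3.000)
cell (4,3): code 0001 → (4.499,3.000)–(4.000,3.470)
total: 4 segments, chained into 1 closed loop(s), length Σ = 2.827255

segments=4 loops=1 length=2.827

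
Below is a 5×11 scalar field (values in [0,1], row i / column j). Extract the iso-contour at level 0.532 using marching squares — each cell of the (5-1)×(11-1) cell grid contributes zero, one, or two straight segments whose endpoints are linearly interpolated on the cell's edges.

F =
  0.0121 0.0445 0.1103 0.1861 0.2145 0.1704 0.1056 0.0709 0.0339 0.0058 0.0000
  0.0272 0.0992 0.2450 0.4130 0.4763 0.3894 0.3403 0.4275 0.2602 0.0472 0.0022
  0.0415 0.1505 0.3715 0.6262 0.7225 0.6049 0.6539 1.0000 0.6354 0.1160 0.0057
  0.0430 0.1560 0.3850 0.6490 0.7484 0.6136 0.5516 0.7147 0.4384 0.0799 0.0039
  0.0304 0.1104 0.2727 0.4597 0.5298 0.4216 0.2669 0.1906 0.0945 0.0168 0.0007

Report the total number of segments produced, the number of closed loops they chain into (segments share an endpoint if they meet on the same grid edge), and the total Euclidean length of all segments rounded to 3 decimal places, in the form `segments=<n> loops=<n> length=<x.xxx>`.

segments=16 loops=1 length=14.258

cell (1,2): code 0100 → (1.558,3.000)–(2.000,2.630)
cell (1,3): code 1100 → (1.226,4.000)–(1.558,3.000)
cell (1,4): code 1100 → (1.662,5.000)–(1.226,4.000)
cell (1,5): code 1100 → (1.611,6.000)–(1.662,5.000)
cell (1,6): code 1100 → (1.183,7.000)–(1.611,6.000)
cell (1,7): code 1100 → (1.724,8.000)–(1.183,7.000)
cell (1,8): code 1000 → (2.000,8.199)–(1.724,8.000)
cell (2,2): code 0110 → (2.000,2.630)–(3.000,2.557)
cell (2,7): code 1011 → (3.000,7.661)–(2.525,8.000)
cell (2,8): code 0001 → (2.525,8.000)–(2.000,8.199)
cell (3,2): code 0010 → (3.000,2.557)–(3.618,3.000)
cell (3,3): code 0011 → (3.618,3.000)–(3.990,4.000)
cell (3,4): code 0011 → (3.990,4.000)–(3.425,5.000)
cell (3,5): code 0011 → (3.425,5.000)–(3.069,6.000)
cell (3,6): code 0011 → (3.069,6.000)–(3.349,7.000)
cell (3,7): code 0001 → (3.349,7.000)–(3.000,7.661)
total: 16 segments, chained into 1 closed loop(s), length Σ = 14.258198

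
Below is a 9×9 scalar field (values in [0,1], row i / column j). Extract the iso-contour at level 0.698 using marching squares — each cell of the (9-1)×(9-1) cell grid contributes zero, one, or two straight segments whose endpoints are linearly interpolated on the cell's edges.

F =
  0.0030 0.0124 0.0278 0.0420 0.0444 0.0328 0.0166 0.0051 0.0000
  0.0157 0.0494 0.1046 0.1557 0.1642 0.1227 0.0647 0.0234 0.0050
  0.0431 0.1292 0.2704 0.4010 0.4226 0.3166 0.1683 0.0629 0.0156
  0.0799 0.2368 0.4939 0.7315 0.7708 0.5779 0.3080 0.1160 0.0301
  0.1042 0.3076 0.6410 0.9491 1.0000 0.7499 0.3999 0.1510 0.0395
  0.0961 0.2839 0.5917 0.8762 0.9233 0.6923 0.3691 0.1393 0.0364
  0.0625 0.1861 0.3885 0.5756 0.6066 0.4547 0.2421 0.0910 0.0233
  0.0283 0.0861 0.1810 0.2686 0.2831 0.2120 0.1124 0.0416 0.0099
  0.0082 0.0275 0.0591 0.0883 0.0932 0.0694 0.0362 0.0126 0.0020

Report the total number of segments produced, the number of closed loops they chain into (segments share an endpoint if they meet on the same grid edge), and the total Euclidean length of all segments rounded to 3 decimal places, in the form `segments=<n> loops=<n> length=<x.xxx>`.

segments=12 loops=1 length=9.198

cell (2,2): code 0100 → (2.899,3.000)–(3.000,2.859)
cell (2,3): code 1100 → (2.791,4.000)–(2.899,3.000)
cell (2,4): code 1000 → (3.000,4.377)–(2.791,4.000)
cell (3,2): code 0110 → (3.000,2.859)–(4.000,2.185)
cell (3,4): code 1101 → (3.698,5.000)–(3.000,4.377)
cell (3,5): code 1000 → (4.000,5.148)–(3.698,5.000)
cell (4,2): code 0110 → (4.000,2.185)–(5.000,2.374)
cell (4,4): code 1011 → (5.000,4.975)–(4.901,5.000)
cell (4,5): code 0001 → (4.901,5.000)–(4.000,5.148)
cell (5,2): code 0010 → (5.000,2.374)–(5.593,3.000)
cell (5,3): code 0011 → (5.593,3.000)–(5.711,4.000)
cell (5,4): code 0001 → (5.711,4.000)–(5.000,4.975)
total: 12 segments, chained into 1 closed loop(s), length Σ = 9.197950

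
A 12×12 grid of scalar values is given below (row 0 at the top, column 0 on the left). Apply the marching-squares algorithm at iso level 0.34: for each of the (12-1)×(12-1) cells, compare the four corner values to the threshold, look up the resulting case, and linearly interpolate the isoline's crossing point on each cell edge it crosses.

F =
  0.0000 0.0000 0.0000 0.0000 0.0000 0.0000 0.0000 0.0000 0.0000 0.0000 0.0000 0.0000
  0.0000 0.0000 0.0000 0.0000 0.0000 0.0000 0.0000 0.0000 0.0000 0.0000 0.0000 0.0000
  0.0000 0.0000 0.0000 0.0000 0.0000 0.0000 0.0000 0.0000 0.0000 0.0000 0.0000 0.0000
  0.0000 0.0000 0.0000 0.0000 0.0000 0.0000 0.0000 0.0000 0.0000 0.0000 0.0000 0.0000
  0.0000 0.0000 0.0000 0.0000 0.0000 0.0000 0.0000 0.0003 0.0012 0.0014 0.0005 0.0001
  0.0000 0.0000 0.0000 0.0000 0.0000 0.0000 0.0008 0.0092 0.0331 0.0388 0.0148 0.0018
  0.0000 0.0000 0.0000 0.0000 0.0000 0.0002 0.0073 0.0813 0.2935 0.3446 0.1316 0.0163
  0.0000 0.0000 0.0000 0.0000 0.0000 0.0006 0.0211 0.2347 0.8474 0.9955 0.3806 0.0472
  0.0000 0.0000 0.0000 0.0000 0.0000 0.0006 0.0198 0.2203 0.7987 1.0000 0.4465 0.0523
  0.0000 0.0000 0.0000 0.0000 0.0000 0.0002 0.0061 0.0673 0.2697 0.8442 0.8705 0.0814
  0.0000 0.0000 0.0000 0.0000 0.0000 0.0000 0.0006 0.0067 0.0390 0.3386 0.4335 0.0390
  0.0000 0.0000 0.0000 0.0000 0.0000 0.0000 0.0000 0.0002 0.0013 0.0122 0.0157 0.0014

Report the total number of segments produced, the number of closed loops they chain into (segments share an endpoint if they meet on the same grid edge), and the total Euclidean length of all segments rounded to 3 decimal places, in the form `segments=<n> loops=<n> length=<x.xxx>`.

cell (5,8): code 0100 → (5.985,9.000)–(6.000,8.910)
cell (5,9): code 1000 → (6.000,9.022)–(5.985,9.000)
cell (6,7): code 0100 → (6.084,8.000)–(7.000,7.172)
cell (6,8): code 1110 → (6.000,8.910)–(6.084,8.000)
cell (6,9): code 1101 → (6.837,10.000)–(6.000,9.022)
cell (6,10): code 1000 → (7.000,10.122)–(6.837,10.000)
cell (7,7): code 0110 → (7.000,7.172)–(8.000,7.207)
cell (7,10): code 1001 → (8.000,10.270)–(7.000,10.122)
cell (8,7): code 0010 → (8.000,7.207)–(8.867,8.000)
cell (8,8): code 0111 → (8.867,8.000)–(9.000,8.122)
cell (8,10): code 1001 → (9.000,10.672)–(8.000,10.270)
cell (9,8): code 0010 → (9.000,8.122)–(9.997,9.000)
cell (9,9): code 0111 → (9.997,9.000)–(10.000,9.015)
cell (9,10): code 1001 → (10.000,10.237)–(9.000,10.672)
cell (10,9): code 0010 → (10.000,9.015)–(10.224,10.000)
cell (10,10): code 0001 → (10.224,10.000)–(10.000,10.237)
total: 16 segments, chained into 1 closed loop(s), length Σ = 11.972854

segments=16 loops=1 length=11.973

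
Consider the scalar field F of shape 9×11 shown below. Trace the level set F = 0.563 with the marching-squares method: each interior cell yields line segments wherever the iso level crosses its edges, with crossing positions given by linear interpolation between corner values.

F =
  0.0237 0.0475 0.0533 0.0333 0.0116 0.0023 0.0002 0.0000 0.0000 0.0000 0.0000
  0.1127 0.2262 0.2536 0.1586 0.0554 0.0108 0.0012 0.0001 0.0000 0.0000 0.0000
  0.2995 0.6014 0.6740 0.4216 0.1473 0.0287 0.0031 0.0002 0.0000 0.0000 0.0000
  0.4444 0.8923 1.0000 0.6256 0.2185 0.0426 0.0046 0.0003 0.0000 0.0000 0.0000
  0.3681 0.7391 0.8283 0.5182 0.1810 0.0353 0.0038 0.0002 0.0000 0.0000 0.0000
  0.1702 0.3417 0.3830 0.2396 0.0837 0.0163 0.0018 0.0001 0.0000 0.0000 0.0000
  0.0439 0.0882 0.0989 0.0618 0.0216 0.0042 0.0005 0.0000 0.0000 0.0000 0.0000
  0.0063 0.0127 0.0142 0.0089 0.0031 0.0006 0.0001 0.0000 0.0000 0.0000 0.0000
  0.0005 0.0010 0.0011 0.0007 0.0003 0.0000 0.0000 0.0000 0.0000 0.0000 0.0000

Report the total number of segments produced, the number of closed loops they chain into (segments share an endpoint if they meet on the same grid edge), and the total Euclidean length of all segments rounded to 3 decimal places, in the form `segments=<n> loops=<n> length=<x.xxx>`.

cell (1,0): code 0100 → (1.898,1.000)–(2.000,0.873)
cell (1,1): code 1100 → (1.736,2.000)–(1.898,1.000)
cell (1,2): code 1000 → (2.000,2.440)–(1.736,2.000)
cell (2,0): code 0110 → (2.000,0.873)–(3.000,0.265)
cell (2,2): code 1101 → (2.693,3.000)–(2.000,2.440)
cell (2,3): code 1000 → (3.000,3.154)–(2.693,3.000)
cell (3,0): code 0110 → (3.000,0.265)–(4.000,0.525)
cell (3,2): code 1011 → (4.000,2.856)–(3.583,3.000)
cell (3,3): code 0001 → (3.583,3.000)–(3.000,3.154)
cell (4,0): code 0010 → (4.000,0.525)–(4.443,1.000)
cell (4,1): code 0011 → (4.443,1.000)–(4.596,2.000)
cell (4,2): code 0001 → (4.596,2.000)–(4.000,2.856)
total: 12 segments, chained into 1 closed loop(s), length Σ = 8.875111

segments=12 loops=1 length=8.875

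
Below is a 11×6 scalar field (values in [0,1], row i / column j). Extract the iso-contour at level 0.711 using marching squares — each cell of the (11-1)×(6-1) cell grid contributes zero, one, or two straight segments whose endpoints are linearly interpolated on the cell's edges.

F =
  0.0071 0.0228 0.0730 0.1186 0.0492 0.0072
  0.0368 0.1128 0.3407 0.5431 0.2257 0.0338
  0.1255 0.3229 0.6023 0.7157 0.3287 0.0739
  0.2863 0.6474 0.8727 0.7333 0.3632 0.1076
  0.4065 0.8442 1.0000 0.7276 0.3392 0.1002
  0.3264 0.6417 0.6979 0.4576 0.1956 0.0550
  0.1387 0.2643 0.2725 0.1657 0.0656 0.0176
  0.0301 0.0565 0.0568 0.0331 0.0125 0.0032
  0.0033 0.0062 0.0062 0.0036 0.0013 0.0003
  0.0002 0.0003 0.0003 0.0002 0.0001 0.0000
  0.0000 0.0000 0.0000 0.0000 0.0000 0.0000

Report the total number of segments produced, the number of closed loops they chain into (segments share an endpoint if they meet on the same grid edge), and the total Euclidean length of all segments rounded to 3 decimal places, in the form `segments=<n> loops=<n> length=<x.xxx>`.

segments=12 loops=1 length=8.411

cell (1,2): code 0100 → (1.973,3.000)–(2.000,2.959)
cell (1,3): code 1000 → (2.000,3.012)–(1.973,3.000)
cell (2,1): code 0100 → (2.402,2.000)–(3.000,1.282)
cell (2,2): code 1110 → (2.000,2.959)–(2.402,2.000)
cell (2,3): code 1001 → (3.000,3.060)–(2.000,3.012)
cell (3,0): code 0100 → (3.323,1.000)–(4.000,0.696)
cell (3,1): code 1110 → (3.000,1.282)–(3.323,1.000)
cell (3,3): code 1001 → (4.000,3.043)–(3.000,3.060)
cell (4,0): code 0010 → (4.000,0.696)–(4.658,1.000)
cell (4,1): code 0011 → (4.658,1.000)–(4.957,2.000)
cell (4,2): code 0011 → (4.957,2.000)–(4.061,3.000)
cell (4,3): code 0001 → (4.061,3.000)–(4.000,3.043)
total: 12 segments, chained into 1 closed loop(s), length Σ = 8.411012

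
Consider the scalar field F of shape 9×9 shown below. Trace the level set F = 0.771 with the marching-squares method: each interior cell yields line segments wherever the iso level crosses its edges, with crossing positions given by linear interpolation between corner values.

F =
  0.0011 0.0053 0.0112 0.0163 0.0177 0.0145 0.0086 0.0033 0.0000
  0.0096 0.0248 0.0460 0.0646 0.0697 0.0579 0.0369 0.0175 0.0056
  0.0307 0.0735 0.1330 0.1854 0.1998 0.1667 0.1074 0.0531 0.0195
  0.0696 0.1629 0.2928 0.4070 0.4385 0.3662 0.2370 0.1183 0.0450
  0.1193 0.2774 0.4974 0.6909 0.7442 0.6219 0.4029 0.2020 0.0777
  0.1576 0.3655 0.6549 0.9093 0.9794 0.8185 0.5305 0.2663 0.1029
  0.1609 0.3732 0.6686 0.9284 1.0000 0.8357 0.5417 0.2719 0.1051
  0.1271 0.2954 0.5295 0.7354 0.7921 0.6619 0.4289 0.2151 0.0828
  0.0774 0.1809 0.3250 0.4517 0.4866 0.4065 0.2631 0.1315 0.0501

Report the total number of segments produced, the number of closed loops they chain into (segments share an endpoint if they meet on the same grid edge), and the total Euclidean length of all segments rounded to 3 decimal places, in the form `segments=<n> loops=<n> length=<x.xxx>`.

segments=12 loops=1 length=9.056

cell (4,2): code 0100 → (4.367,3.000)–(5.000,2.456)
cell (4,3): code 1100 → (4.114,4.000)–(4.367,3.000)
cell (4,4): code 1100 → (4.758,5.000)–(4.114,4.000)
cell (4,5): code 1000 → (5.000,5.165)–(4.758,5.000)
cell (5,2): code 0110 → (5.000,2.456)–(6.000,2.394)
cell (5,5): code 1001 → (6.000,5.220)–(5.000,5.165)
cell (6,2): code 0010 → (6.000,2.394)–(6.816,3.000)
cell (6,3): code 0111 → (6.816,3.000)–(7.000,3.628)
cell (6,4): code 1011 → (7.000,4.162)–(6.372,5.000)
cell (6,5): code 0001 → (6.372,5.000)–(6.000,5.220)
cell (7,3): code 0010 → (7.000,3.628)–(7.069,4.000)
cell (7,4): code 0001 → (7.069,4.000)–(7.000,4.162)
total: 12 segments, chained into 1 closed loop(s), length Σ = 9.056153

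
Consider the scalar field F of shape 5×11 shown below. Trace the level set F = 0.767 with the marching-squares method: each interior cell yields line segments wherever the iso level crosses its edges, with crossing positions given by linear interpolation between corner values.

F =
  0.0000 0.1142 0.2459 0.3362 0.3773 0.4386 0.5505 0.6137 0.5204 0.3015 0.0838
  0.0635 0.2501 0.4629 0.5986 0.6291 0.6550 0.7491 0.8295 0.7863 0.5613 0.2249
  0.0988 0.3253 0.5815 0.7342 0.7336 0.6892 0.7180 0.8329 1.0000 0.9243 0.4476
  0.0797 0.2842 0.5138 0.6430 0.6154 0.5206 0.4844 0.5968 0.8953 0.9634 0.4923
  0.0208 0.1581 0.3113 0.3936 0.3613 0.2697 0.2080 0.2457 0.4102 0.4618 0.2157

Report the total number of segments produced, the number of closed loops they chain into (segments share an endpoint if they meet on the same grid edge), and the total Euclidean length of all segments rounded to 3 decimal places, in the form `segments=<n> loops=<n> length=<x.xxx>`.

cell (0,6): code 0100 → (0.710,7.000)–(1.000,6.223)
cell (0,7): code 1100 → (0.927,8.000)–(0.710,7.000)
cell (0,8): code 1000 → (1.000,8.086)–(0.927,8.000)
cell (1,6): code 0110 → (1.000,6.223)–(2.000,6.426)
cell (1,8): code 1101 → (1.567,9.000)–(1.000,8.086)
cell (1,9): code 1000 → (2.000,9.330)–(1.567,9.000)
cell (2,6): code 0010 → (2.000,6.426)–(2.279,7.000)
cell (2,7): code 0111 → (2.279,7.000)–(3.000,7.570)
cell (2,9): code 1001 → (3.000,9.417)–(2.000,9.330)
cell (3,7): code 0010 → (3.000,7.570)–(3.264,8.000)
cell (3,8): code 0011 → (3.264,8.000)–(3.392,9.000)
cell (3,9): code 0001 → (3.392,9.000)–(3.000,9.417)
total: 12 segments, chained into 1 closed loop(s), length Σ = 9.251428

segments=12 loops=1 length=9.251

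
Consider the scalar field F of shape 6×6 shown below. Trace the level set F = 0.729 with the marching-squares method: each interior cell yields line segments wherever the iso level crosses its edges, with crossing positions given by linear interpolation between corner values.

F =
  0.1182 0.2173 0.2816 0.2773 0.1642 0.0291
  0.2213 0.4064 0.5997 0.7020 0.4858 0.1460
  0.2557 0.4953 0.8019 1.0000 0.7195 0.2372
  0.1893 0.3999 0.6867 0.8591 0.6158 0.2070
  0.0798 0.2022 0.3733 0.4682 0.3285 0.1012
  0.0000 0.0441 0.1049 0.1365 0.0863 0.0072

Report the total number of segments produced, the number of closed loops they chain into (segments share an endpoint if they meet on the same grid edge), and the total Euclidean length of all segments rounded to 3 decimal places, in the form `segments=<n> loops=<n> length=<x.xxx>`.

cell (1,1): code 0100 → (1.639,2.000)–(2.000,1.762)
cell (1,2): code 1100 → (1.091,3.000)–(1.639,2.000)
cell (1,3): code 1000 → (2.000,3.966)–(1.091,3.000)
cell (2,1): code 0010 → (2.000,1.762)–(2.633,2.000)
cell (2,2): code 0111 → (2.633,2.000)–(3.000,2.245)
cell (2,3): code 1001 → (3.000,3.535)–(2.000,3.966)
cell (3,2): code 0010 → (3.000,2.245)–(3.333,3.000)
cell (3,3): code 0001 → (3.333,3.000)–(3.000,3.535)
total: 8 segments, chained into 1 closed loop(s), length Σ = 6.560740

segments=8 loops=1 length=6.561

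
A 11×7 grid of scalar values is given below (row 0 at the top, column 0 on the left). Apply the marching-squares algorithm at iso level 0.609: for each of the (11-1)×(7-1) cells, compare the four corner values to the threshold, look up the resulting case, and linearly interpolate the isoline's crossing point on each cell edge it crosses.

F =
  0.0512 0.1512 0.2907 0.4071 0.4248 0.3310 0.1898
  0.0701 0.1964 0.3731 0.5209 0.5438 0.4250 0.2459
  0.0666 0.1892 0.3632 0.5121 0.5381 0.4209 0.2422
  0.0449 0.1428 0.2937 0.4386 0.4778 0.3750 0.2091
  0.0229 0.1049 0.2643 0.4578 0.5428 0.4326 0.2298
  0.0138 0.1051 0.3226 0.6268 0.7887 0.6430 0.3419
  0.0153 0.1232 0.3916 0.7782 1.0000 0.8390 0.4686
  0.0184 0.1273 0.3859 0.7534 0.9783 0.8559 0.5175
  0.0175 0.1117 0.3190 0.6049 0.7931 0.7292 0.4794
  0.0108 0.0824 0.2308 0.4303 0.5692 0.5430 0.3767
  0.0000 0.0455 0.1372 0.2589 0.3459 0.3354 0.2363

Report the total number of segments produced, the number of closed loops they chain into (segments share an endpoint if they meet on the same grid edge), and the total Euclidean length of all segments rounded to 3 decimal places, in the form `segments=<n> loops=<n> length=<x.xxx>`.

segments=14 loops=1 length=12.059

cell (4,2): code 0100 → (4.895,3.000)–(5.000,2.941)
cell (4,3): code 1100 → (4.269,4.000)–(4.895,3.000)
cell (4,4): code 1100 → (4.838,5.000)–(4.269,4.000)
cell (4,5): code 1000 → (5.000,5.113)–(4.838,5.000)
cell (5,2): code 0110 → (5.000,2.941)–(6.000,2.562)
cell (5,5): code 1001 → (6.000,5.621)–(5.000,5.113)
cell (6,2): code 0110 → (6.000,2.562)–(7.000,2.607)
cell (6,5): code 1001 → (7.000,5.730)–(6.000,5.621)
cell (7,2): code 0010 → (7.000,2.607)–(7.972,3.000)
cell (7,3): code 0111 → (7.972,3.000)–(8.000,3.022)
cell (7,5): code 1001 → (8.000,5.481)–(7.000,5.730)
cell (8,3): code 0010 → (8.000,3.022)–(8.822,4.000)
cell (8,4): code 0011 → (8.822,4.000)–(8.646,5.000)
cell (8,5): code 0001 → (8.646,5.000)–(8.000,5.481)
total: 14 segments, chained into 1 closed loop(s), length Σ = 12.058625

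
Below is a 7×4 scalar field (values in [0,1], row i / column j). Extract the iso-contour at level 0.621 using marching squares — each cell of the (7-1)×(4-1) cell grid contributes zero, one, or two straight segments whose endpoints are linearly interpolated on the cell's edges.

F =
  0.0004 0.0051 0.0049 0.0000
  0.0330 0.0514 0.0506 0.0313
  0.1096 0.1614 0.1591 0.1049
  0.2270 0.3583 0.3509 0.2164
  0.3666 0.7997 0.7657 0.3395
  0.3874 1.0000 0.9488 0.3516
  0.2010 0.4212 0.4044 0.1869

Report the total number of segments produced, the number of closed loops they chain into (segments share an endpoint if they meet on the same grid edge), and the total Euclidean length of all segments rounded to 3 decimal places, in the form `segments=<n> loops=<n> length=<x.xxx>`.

cell (3,0): code 0100 → (3.595,1.000)–(4.000,0.587)
cell (3,1): code 1100 → (3.651,2.000)–(3.595,1.000)
cell (3,2): code 1000 → (4.000,2.340)–(3.651,2.000)
cell (4,0): code 0110 → (4.000,0.587)–(5.000,0.381)
cell (4,2): code 1001 → (5.000,2.549)–(4.000,2.340)
cell (5,0): code 0010 → (5.000,0.381)–(5.655,1.000)
cell (5,1): code 0011 → (5.655,1.000)–(5.602,2.000)
cell (5,2): code 0001 → (5.602,2.000)–(5.000,2.549)
total: 8 segments, chained into 1 closed loop(s), length Σ = 6.826104

segments=8 loops=1 length=6.826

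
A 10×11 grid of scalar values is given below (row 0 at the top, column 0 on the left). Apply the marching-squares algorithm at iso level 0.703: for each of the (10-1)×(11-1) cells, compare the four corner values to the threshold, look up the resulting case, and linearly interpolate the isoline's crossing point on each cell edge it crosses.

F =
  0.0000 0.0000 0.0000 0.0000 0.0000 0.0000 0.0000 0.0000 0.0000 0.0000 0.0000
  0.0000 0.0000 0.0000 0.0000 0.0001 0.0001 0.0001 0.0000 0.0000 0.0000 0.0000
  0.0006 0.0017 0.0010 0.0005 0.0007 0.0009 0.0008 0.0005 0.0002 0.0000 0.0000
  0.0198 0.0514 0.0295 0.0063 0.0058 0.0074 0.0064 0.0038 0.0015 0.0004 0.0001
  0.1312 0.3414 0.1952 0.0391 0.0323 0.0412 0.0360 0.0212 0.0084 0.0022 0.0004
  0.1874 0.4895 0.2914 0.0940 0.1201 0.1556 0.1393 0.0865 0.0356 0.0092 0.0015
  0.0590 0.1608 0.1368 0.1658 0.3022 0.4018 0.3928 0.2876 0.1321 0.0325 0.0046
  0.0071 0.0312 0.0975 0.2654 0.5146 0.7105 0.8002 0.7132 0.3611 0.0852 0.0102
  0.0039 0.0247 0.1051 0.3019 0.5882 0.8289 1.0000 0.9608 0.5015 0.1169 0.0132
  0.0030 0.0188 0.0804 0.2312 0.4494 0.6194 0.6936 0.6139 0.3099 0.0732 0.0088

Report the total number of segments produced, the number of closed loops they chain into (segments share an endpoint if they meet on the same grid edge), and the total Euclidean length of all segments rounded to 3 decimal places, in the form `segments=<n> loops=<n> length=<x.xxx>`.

cell (6,4): code 0100 → (6.976,5.000)–(7.000,4.962)
cell (6,5): code 1100 → (6.761,6.000)–(6.976,5.000)
cell (6,6): code 1100 → (6.976,7.000)–(6.761,6.000)
cell (6,7): code 1000 → (7.000,7.029)–(6.976,7.000)
cell (7,4): code 0110 → (7.000,4.962)–(8.000,4.477)
cell (7,7): code 1001 → (8.000,7.561)–(7.000,7.029)
cell (8,4): code 0010 → (8.000,4.477)–(8.601,5.000)
cell (8,5): code 0011 → (8.601,5.000)–(8.969,6.000)
cell (8,6): code 0011 → (8.969,6.000)–(8.743,7.000)
cell (8,7): code 0001 → (8.743,7.000)–(8.000,7.561)
total: 10 segments, chained into 1 closed loop(s), length Σ = 8.191530

segments=10 loops=1 length=8.192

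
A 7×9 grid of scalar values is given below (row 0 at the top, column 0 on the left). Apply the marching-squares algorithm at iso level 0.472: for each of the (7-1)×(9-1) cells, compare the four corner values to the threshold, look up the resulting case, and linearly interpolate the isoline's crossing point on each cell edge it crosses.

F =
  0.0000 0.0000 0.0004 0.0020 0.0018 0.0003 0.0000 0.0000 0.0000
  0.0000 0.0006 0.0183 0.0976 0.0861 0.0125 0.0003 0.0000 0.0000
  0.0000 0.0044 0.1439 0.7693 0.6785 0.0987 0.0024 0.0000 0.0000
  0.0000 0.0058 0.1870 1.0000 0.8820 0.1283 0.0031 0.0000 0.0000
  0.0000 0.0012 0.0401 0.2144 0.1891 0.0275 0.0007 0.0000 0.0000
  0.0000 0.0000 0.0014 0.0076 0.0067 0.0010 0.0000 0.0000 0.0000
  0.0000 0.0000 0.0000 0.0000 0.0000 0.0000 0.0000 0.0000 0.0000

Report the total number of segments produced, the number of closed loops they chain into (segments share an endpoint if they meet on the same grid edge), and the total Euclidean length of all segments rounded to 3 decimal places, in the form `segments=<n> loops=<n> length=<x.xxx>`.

cell (1,2): code 0100 → (1.557,3.000)–(2.000,2.525)
cell (1,3): code 1100 → (1.651,4.000)–(1.557,3.000)
cell (1,4): code 1000 → (2.000,4.356)–(1.651,4.000)
cell (2,2): code 0110 → (2.000,2.525)–(3.000,2.351)
cell (2,4): code 1001 → (3.000,4.544)–(2.000,4.356)
cell (3,2): code 0010 → (3.000,2.351)–(3.672,3.000)
cell (3,3): code 0011 → (3.672,3.000)–(3.592,4.000)
cell (3,4): code 0001 → (3.592,4.000)–(3.000,4.544)
total: 8 segments, chained into 1 closed loop(s), length Σ = 6.926420

segments=8 loops=1 length=6.926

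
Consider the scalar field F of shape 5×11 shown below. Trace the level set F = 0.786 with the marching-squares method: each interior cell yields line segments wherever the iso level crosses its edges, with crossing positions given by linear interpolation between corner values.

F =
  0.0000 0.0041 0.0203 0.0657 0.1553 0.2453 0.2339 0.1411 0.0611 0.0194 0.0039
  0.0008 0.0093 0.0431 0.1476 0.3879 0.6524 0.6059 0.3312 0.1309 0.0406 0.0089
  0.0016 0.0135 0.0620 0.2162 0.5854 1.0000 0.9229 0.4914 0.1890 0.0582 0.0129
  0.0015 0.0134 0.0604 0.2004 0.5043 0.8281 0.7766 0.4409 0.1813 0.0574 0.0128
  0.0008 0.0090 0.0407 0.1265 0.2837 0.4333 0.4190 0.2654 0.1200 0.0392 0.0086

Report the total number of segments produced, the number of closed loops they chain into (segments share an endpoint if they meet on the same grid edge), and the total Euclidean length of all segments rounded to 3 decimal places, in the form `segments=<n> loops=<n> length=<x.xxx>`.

cell (1,4): code 0100 → (1.384,5.000)–(2.000,4.484)
cell (1,5): code 1100 → (1.568,6.000)–(1.384,5.000)
cell (1,6): code 1000 → (2.000,6.317)–(1.568,6.000)
cell (2,4): code 0110 → (2.000,4.484)–(3.000,4.870)
cell (2,5): code 1011 → (3.000,5.817)–(2.936,6.000)
cell (2,6): code 0001 → (2.936,6.000)–(2.000,6.317)
cell (3,4): code 0010 → (3.000,4.870)–(3.107,5.000)
cell (3,5): code 0001 → (3.107,5.000)–(3.000,5.817)
total: 8 segments, chained into 1 closed loop(s), length Σ = 5.602113

segments=8 loops=1 length=5.602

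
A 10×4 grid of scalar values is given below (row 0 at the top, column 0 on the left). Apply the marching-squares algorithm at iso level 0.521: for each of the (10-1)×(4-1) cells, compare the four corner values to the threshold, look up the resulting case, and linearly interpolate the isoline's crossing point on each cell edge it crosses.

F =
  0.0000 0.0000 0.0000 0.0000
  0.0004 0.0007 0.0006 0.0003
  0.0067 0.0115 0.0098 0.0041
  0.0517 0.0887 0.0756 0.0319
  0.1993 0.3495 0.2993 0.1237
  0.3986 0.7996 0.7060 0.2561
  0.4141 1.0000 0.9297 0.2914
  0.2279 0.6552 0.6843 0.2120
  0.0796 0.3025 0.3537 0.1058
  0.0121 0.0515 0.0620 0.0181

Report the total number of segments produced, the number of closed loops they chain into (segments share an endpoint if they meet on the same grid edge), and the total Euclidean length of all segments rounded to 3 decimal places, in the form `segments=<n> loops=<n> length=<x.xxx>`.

segments=10 loops=1 length=8.855

cell (4,0): code 0100 → (4.381,1.000)–(5.000,0.305)
cell (4,1): code 1100 → (4.545,2.000)–(4.381,1.000)
cell (4,2): code 1000 → (5.000,2.411)–(4.545,2.000)
cell (5,0): code 0110 → (5.000,0.305)–(6.000,0.182)
cell (5,2): code 1001 → (6.000,2.640)–(5.000,2.411)
cell (6,0): code 0110 → (6.000,0.182)–(7.000,0.686)
cell (6,2): code 1001 → (7.000,2.346)–(6.000,2.640)
cell (7,0): code 0010 → (7.000,0.686)–(7.380,1.000)
cell (7,1): code 0011 → (7.380,1.000)–(7.494,2.000)
cell (7,2): code 0001 → (7.494,2.000)–(7.000,2.346)
total: 10 segments, chained into 1 closed loop(s), length Σ = 8.855268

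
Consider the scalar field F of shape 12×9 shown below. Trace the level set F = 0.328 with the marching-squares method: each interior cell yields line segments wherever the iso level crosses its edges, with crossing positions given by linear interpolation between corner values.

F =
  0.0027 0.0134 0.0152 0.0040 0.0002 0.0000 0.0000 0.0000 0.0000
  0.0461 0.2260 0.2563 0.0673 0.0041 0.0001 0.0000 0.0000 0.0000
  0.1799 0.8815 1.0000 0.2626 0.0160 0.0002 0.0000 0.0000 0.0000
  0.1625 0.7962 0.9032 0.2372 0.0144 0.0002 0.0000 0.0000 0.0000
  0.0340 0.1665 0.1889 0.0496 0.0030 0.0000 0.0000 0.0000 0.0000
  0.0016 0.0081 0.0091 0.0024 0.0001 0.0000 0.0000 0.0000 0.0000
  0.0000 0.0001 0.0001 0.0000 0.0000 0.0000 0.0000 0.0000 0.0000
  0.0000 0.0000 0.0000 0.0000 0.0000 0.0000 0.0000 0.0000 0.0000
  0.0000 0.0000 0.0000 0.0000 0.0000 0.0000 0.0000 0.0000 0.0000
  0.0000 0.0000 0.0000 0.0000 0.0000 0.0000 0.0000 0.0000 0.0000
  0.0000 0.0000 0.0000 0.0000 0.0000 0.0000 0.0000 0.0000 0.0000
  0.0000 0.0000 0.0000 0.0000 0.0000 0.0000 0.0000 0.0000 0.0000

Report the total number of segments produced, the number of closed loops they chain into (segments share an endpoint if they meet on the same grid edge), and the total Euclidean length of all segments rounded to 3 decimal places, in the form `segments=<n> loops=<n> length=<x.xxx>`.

segments=8 loops=1 length=8.674

cell (1,0): code 0100 → (1.156,1.000)–(2.000,0.211)
cell (1,1): code 1100 → (1.096,2.000)–(1.156,1.000)
cell (1,2): code 1000 → (2.000,2.911)–(1.096,2.000)
cell (2,0): code 0110 → (2.000,0.211)–(3.000,0.261)
cell (2,2): code 1001 → (3.000,2.864)–(2.000,2.911)
cell (3,0): code 0010 → (3.000,0.261)–(3.744,1.000)
cell (3,1): code 0011 → (3.744,1.000)–(3.805,2.000)
cell (3,2): code 0001 → (3.805,2.000)–(3.000,2.864)
total: 8 segments, chained into 1 closed loop(s), length Σ = 8.673996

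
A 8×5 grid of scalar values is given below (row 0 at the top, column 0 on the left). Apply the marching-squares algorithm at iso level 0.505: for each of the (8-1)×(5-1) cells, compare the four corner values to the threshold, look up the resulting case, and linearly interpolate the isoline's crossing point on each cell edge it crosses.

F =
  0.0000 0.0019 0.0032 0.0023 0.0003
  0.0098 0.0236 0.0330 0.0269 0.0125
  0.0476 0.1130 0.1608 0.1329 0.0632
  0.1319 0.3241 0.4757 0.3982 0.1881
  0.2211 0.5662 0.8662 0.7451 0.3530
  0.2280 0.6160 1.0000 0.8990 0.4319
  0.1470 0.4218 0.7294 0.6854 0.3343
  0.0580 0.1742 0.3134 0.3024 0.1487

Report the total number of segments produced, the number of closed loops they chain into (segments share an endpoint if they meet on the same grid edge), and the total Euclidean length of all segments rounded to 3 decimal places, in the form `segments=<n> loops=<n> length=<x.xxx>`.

segments=12 loops=1 length=10.302

cell (3,0): code 0100 → (3.747,1.000)–(4.000,0.823)
cell (3,1): code 1100 → (3.075,2.000)–(3.747,1.000)
cell (3,2): code 1100 → (3.308,3.000)–(3.075,2.000)
cell (3,3): code 1000 → (4.000,3.612)–(3.308,3.000)
cell (4,0): code 0110 → (4.000,0.823)–(5.000,0.714)
cell (4,3): code 1001 → (5.000,3.844)–(4.000,3.612)
cell (5,0): code 0010 → (5.000,0.714)–(5.572,1.000)
cell (5,1): code 0111 → (5.572,1.000)–(6.000,1.270)
cell (5,3): code 1001 → (6.000,3.514)–(5.000,3.844)
cell (6,1): code 0010 → (6.000,1.270)–(6.539,2.000)
cell (6,2): code 0011 → (6.539,2.000)–(6.471,3.000)
cell (6,3): code 0001 → (6.471,3.000)–(6.000,3.514)
total: 12 segments, chained into 1 closed loop(s), length Σ = 10.302294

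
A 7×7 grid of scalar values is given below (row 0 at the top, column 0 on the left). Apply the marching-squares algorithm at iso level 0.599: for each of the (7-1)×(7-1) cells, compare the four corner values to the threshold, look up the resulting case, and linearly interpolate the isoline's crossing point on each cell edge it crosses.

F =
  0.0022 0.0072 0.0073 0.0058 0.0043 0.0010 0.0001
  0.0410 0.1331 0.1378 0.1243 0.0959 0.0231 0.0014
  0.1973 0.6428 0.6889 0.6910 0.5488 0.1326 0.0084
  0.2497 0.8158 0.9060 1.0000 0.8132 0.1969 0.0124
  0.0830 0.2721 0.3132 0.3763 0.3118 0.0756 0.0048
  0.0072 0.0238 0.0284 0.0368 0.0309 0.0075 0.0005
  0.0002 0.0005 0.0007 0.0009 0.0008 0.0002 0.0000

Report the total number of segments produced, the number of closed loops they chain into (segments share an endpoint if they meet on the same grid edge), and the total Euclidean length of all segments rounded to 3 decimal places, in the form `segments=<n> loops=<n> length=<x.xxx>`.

cell (1,0): code 0100 → (1.914,1.000)–(2.000,0.902)
cell (1,1): code 1100 → (1.837,2.000)–(1.914,1.000)
cell (1,2): code 1100 → (1.838,3.000)–(1.837,2.000)
cell (1,3): code 1000 → (2.000,3.647)–(1.838,3.000)
cell (2,0): code 0110 → (2.000,0.902)–(3.000,0.617)
cell (2,3): code 1101 → (2.190,4.000)–(2.000,3.647)
cell (2,4): code 1000 → (3.000,4.348)–(2.190,4.000)
cell (3,0): code 0010 → (3.000,0.617)–(3.399,1.000)
cell (3,1): code 0011 → (3.399,1.000)–(3.518,2.000)
cell (3,2): code 0011 → (3.518,2.000)–(3.643,3.000)
cell (3,3): code 0011 → (3.643,3.000)–(3.427,4.000)
cell (3,4): code 0001 → (3.427,4.000)–(3.000,4.348)
total: 12 segments, chained into 1 closed loop(s), length Σ = 9.264161

segments=12 loops=1 length=9.264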